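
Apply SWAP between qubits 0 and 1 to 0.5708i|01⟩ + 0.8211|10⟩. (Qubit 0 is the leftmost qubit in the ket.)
0.8211|01⟩ + 0.5708i|10⟩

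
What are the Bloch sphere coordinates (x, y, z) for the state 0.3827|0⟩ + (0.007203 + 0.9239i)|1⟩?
(0.005513, 0.7072, -0.7072)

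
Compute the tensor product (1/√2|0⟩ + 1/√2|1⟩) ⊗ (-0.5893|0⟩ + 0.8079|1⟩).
-0.4167|00⟩ + 0.5713|01⟩ - 0.4167|10⟩ + 0.5713|11⟩

amp(|b₁b₂…⟩) = product of the factor amplitudes for bits b₁, b₂, …; only kets whose every factor amplitude is nonzero survive.
|00⟩: (1/√2)(-0.5893) = -0.4167
|01⟩: (1/√2)(0.8079) = 0.5713
|10⟩: (1/√2)(-0.5893) = -0.4167
|11⟩: (1/√2)(0.8079) = 0.5713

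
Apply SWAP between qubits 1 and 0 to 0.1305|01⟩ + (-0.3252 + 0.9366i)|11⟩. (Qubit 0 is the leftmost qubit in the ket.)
0.1305|10⟩ + (-0.3252 + 0.9366i)|11⟩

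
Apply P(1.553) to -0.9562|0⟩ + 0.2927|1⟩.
-0.9562|0⟩ + (0.005209 + 0.2927i)|1⟩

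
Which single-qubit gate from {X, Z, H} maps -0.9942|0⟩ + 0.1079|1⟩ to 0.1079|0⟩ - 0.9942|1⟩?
X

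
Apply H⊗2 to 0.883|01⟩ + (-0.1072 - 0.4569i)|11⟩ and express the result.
(0.3879 - 0.2285i)|00⟩ + (-0.3879 + 0.2285i)|01⟩ + (0.4951 + 0.2285i)|10⟩ + (-0.4951 - 0.2285i)|11⟩

H⊗2 gives amp(|y⟩) = (1/2) Σ_x (−1)^(x·y) amp(|x⟩), where x·y is the number of positions in which both x and y have a 1.
|00⟩: (0.883 + (-0.1072 - 0.4569i))/2 = (0.3879 - 0.2285i)
|01⟩: (-0.883 - (-0.1072 - 0.4569i))/2 = (-0.3879 + 0.2285i)
|10⟩: (0.883 - (-0.1072 - 0.4569i))/2 = (0.4951 + 0.2285i)
|11⟩: (-0.883 + (-0.1072 - 0.4569i))/2 = (-0.4951 - 0.2285i)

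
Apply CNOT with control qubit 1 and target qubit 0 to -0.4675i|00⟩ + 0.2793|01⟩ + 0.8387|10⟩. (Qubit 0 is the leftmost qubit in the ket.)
-0.4675i|00⟩ + 0.8387|10⟩ + 0.2793|11⟩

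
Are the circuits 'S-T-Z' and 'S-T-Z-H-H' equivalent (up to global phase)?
Yes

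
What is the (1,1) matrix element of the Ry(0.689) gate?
0.9412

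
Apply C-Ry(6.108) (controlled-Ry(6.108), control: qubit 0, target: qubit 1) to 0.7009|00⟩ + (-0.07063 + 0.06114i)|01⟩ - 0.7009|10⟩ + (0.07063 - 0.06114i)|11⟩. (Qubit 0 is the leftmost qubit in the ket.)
0.7009|00⟩ + (-0.07063 + 0.06114i)|01⟩ + (0.692 + 0.005349i)|10⟩ + (-0.1317 + 0.06091i)|11⟩

C-Ry(6.108) leaves the control-|0⟩ kets |00⟩, |01⟩ unchanged and applies Ry(6.108) to qubit 1 on the control-|1⟩ pair (|10⟩, |11⟩).
Ry(6.108) = [[cos(θ/2), −sin(θ/2)], [sin(θ/2), cos(θ/2)]]; θ = 6.108, cos(θ/2) ≈ -0.996166, sin(θ/2) ≈ 0.0874807.
With a = amp(|10⟩) = -0.7009 and b = amp(|11⟩) = (0.07063 - 0.06114i):
new amp(|10⟩) = (-0.996166)·a + (-0.0874807)·b = (0.692 + 0.005349i)
new amp(|11⟩) = (0.0874807)·a + (-0.996166)·b = (-0.1317 + 0.06091i)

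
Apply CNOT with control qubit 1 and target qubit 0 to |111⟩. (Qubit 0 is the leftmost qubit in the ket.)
|011⟩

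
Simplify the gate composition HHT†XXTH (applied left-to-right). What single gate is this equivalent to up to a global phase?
H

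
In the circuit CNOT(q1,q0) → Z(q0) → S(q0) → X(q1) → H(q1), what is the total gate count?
5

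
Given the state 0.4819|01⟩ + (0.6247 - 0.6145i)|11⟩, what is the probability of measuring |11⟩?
0.7679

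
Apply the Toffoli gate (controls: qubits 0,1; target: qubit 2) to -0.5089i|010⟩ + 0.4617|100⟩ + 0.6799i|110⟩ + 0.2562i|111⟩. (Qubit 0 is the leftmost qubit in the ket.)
-0.5089i|010⟩ + 0.4617|100⟩ + 0.2562i|110⟩ + 0.6799i|111⟩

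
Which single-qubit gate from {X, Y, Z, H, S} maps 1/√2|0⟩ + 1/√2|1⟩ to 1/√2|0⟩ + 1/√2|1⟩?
X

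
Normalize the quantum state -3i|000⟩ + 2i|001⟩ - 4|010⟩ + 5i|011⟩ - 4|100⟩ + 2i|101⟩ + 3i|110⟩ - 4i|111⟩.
-0.3015i|000⟩ + 0.201i|001⟩ - 0.402|010⟩ + 0.5025i|011⟩ - 0.402|100⟩ + 0.201i|101⟩ + 0.3015i|110⟩ - 0.402i|111⟩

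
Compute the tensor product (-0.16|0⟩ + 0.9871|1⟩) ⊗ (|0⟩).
-0.16|00⟩ + 0.9871|10⟩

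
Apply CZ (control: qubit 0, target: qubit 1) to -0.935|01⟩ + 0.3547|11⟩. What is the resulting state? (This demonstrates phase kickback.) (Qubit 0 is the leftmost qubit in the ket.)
-0.935|01⟩ - 0.3547|11⟩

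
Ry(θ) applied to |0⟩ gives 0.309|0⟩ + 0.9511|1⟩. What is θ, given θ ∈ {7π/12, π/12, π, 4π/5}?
4π/5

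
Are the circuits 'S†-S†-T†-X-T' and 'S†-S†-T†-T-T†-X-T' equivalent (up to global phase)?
Yes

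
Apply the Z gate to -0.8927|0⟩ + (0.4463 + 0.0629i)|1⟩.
-0.8927|0⟩ + (-0.4463 - 0.0629i)|1⟩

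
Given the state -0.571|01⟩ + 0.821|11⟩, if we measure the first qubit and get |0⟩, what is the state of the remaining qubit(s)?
-|1⟩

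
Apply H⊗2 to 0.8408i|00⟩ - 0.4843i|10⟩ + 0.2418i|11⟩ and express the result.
0.2992i|00⟩ + 0.05735i|01⟩ + 0.5417i|10⟩ + 0.7835i|11⟩

H⊗2 gives amp(|y⟩) = (1/2) Σ_x (−1)^(x·y) amp(|x⟩), where x·y is the number of positions in which both x and y have a 1.
|00⟩: (0.8408i - 0.4843i + 0.2418i)/2 = 0.2992i
|01⟩: (0.8408i - 0.4843i - 0.2418i)/2 = 0.05735i
|10⟩: (0.8408i + 0.4843i - 0.2418i)/2 = 0.5417i
|11⟩: (0.8408i + 0.4843i + 0.2418i)/2 = 0.7835i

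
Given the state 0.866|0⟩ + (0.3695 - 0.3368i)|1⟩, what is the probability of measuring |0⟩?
0.75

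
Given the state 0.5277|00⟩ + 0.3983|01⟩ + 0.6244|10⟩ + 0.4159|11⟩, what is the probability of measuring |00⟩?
0.2785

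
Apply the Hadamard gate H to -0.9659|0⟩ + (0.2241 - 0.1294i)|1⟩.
(-0.5245 - 0.0915i)|0⟩ + (-0.8415 + 0.0915i)|1⟩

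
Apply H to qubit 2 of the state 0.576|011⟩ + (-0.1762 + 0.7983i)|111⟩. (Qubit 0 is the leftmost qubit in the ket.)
0.4073|010⟩ - 0.4073|011⟩ + (-0.1246 + 0.5645i)|110⟩ + (0.1246 - 0.5645i)|111⟩

H on qubit 2 mixes each pair of kets that differ only in qubit 2: amplitudes (a, b) of (|…0…⟩, |…1…⟩) become ((a + b)/√2, (a − b)/√2). Kets absent from the input have amplitude 0.
(|010⟩, |011⟩): (a, b) = (0, 0.576) → (0.4073, -0.4073)
(|110⟩, |111⟩): (a, b) = (0, (-0.1762 + 0.7983i)) → ((-0.1246 + 0.5645i), (0.1246 - 0.5645i))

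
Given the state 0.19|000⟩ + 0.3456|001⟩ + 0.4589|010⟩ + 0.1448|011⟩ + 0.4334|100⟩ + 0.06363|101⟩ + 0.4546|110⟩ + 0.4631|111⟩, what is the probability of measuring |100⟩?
0.1878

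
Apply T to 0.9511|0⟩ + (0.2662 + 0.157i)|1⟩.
0.9511|0⟩ + (0.07722 + 0.2992i)|1⟩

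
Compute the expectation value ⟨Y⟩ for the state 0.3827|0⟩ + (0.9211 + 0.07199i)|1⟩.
0.0551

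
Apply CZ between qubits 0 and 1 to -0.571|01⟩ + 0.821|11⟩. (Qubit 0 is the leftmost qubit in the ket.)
-0.571|01⟩ - 0.821|11⟩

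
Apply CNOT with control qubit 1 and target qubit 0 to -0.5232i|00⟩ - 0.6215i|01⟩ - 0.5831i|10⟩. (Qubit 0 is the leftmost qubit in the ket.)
-0.5232i|00⟩ - 0.5831i|10⟩ - 0.6215i|11⟩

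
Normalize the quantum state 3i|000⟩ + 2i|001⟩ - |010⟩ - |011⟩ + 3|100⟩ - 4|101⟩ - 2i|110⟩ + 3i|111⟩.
0.4121i|000⟩ + 0.2747i|001⟩ - 0.1374|010⟩ - 0.1374|011⟩ + 0.4121|100⟩ - 0.5494|101⟩ - 0.2747i|110⟩ + 0.4121i|111⟩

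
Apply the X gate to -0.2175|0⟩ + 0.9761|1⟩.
0.9761|0⟩ - 0.2175|1⟩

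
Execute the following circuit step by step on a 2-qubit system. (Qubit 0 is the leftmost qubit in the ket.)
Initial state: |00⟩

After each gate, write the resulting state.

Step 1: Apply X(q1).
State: |01⟩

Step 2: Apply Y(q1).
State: -i|00⟩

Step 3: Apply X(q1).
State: -i|01⟩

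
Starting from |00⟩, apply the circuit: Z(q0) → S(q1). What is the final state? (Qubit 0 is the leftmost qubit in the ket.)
|00⟩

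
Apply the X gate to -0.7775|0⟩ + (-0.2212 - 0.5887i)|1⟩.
(-0.2212 - 0.5887i)|0⟩ - 0.7775|1⟩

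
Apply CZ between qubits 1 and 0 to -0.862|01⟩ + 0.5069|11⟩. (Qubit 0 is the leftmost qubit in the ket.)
-0.862|01⟩ - 0.5069|11⟩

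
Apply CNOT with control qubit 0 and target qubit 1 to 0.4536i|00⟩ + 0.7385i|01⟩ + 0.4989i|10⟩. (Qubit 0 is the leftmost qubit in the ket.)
0.4536i|00⟩ + 0.7385i|01⟩ + 0.4989i|11⟩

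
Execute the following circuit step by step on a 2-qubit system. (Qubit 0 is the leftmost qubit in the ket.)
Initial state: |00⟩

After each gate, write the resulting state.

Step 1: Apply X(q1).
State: |01⟩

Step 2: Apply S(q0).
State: |01⟩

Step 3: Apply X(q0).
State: |11⟩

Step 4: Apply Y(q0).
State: -i|01⟩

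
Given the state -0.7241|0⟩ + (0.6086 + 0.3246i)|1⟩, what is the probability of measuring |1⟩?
0.4758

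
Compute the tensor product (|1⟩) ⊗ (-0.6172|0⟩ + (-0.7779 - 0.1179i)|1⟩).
-0.6172|10⟩ + (-0.7779 - 0.1179i)|11⟩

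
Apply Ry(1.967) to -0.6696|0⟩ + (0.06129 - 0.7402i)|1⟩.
(-0.4221 + 0.6162i)|0⟩ + (-0.5234 - 0.4102i)|1⟩

Ry(1.967) = [[cos(θ/2), −sin(θ/2)], [sin(θ/2), cos(θ/2)]]; θ = 1.967, cos(θ/2) ≈ 0.554112, sin(θ/2) ≈ 0.832442.
With a = amp(|0⟩) = -0.6696 and b = amp(|1⟩) = (0.06129 - 0.7402i):
new amp(|0⟩) = (0.554112)·a + (-0.832442)·b = (-0.4221 + 0.6162i)
new amp(|1⟩) = (0.832442)·a + (0.554112)·b = (-0.5234 - 0.4102i)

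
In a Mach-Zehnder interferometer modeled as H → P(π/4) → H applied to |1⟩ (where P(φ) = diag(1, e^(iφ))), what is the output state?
(0.1464 - (1/√8)i)|0⟩ + (0.8536 + (1/√8)i)|1⟩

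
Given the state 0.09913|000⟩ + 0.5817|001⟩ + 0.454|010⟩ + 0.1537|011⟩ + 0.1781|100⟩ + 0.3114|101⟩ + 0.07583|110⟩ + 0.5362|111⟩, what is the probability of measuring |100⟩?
0.03172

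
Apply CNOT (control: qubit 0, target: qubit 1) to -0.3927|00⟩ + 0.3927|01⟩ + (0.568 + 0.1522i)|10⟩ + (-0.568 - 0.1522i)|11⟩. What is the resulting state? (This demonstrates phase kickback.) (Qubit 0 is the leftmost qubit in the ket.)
-0.3927|00⟩ + 0.3927|01⟩ + (-0.568 - 0.1522i)|10⟩ + (0.568 + 0.1522i)|11⟩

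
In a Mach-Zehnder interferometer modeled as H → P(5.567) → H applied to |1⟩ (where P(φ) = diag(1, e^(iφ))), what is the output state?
(0.1228 + 0.3283i)|0⟩ + (0.8772 - 0.3283i)|1⟩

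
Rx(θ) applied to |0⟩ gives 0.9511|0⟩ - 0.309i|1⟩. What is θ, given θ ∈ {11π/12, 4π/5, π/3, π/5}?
π/5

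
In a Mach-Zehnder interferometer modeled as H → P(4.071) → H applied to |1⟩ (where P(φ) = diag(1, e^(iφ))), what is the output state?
(0.7992 + 0.4006i)|0⟩ + (0.2008 - 0.4006i)|1⟩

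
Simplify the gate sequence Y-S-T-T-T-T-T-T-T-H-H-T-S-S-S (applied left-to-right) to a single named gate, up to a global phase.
Y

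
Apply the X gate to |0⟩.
|1⟩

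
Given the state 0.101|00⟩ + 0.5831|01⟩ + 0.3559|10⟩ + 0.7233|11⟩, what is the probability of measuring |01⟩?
0.34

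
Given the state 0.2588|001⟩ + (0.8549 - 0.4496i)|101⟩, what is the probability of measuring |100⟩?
0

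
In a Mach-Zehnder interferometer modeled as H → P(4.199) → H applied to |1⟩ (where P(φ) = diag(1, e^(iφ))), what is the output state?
(0.7456 + 0.4355i)|0⟩ + (0.2544 - 0.4355i)|1⟩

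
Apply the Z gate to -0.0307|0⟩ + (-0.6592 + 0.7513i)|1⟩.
-0.0307|0⟩ + (0.6592 - 0.7513i)|1⟩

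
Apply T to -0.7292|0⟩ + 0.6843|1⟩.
-0.7292|0⟩ + (0.4839 + 0.4839i)|1⟩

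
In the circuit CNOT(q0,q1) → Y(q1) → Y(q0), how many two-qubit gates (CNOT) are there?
1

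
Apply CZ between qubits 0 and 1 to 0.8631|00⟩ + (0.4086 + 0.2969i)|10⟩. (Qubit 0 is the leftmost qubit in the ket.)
0.8631|00⟩ + (0.4086 + 0.2969i)|10⟩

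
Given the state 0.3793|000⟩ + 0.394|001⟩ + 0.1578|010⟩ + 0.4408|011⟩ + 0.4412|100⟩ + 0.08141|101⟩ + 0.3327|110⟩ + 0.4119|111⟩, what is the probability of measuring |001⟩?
0.1552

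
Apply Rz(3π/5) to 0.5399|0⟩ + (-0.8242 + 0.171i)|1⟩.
(0.3173 - 0.4368i)|0⟩ + (-0.6228 - 0.5663i)|1⟩

Rz(3π/5) = [[e^(−iθ/2), 0], [0, e^(iθ/2)]] with e^(±iθ/2) = cos(θ/2) ± i·sin(θ/2); θ = 3π/5, cos(θ/2) ≈ 0.587785, sin(θ/2) ≈ 0.809017.
With a = amp(|0⟩) = 0.5399 and b = amp(|1⟩) = (-0.8242 + 0.171i):
new amp(|0⟩) = (0.587785 - 0.809017i)·a = (0.3173 - 0.4368i)
new amp(|1⟩) = (0.587785 + 0.809017i)·b = (-0.6228 - 0.5663i)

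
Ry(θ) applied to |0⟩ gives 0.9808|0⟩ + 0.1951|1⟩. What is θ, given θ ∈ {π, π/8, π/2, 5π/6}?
π/8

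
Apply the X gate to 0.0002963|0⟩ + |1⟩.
|0⟩ + 0.0002963|1⟩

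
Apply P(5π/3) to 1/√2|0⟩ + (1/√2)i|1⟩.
1/√2|0⟩ + (0.6124 + (1/√8)i)|1⟩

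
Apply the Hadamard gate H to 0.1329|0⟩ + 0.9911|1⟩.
0.7948|0⟩ - 0.6068|1⟩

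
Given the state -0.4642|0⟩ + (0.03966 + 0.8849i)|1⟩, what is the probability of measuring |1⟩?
0.7846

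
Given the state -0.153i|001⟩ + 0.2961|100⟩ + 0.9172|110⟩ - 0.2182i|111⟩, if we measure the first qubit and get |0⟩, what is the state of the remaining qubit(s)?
-i|01⟩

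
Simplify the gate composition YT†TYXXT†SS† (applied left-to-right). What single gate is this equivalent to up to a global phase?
T†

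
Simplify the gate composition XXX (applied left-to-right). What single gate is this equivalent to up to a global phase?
X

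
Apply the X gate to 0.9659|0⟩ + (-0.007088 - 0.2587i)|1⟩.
(-0.007088 - 0.2587i)|0⟩ + 0.9659|1⟩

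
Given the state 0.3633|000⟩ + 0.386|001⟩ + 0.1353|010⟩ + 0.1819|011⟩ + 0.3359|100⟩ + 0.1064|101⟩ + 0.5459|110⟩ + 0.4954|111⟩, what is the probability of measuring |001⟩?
0.149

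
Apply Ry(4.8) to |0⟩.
-0.7374|0⟩ + 0.6755|1⟩

Ry(4.8) = [[cos(θ/2), −sin(θ/2)], [sin(θ/2), cos(θ/2)]]; θ = 4.8, cos(θ/2) ≈ -0.737394, sin(θ/2) ≈ 0.675463.
With a = amp(|0⟩) = 1 and b = amp(|1⟩) = 0:
new amp(|0⟩) = (-0.737394)·a + (-0.675463)·b = -0.7374
new amp(|1⟩) = (0.675463)·a + (-0.737394)·b = 0.6755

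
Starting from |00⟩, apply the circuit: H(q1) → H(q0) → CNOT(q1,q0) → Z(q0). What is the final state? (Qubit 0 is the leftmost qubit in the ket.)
1/2|00⟩ + 1/2|01⟩ - 1/2|10⟩ - 1/2|11⟩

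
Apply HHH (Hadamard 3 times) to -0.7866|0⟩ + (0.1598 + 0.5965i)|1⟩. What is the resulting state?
(-0.4432 + 0.4218i)|0⟩ + (-0.6692 - 0.4218i)|1⟩

H² = I, so H^3 = H: a single Hadamard. With (a, b) = (-0.7866, (0.1598 + 0.5965i)), H gives ((a + b)/√2, (a − b)/√2) = ((-0.4432 + 0.4218i), (-0.6692 - 0.4218i)).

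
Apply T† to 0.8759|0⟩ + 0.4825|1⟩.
0.8759|0⟩ + (0.3412 - 0.3412i)|1⟩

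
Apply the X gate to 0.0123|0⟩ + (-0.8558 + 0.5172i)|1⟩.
(-0.8558 + 0.5172i)|0⟩ + 0.0123|1⟩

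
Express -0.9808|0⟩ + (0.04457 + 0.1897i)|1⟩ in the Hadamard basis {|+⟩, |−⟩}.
(-0.662 + 0.1341i)|+⟩ + (-0.725 - 0.1341i)|−⟩

With |ψ⟩ = α|0⟩ + β|1⟩, the Hadamard-basis coefficients are ⟨+|ψ⟩ = (α + β)/√2 and ⟨−|ψ⟩ = (α − β)/√2.
Here α = -0.9808, β = (0.04457 + 0.1897i): (α + β)/√2 = (-0.662 + 0.1341i), (α − β)/√2 = (-0.725 - 0.1341i).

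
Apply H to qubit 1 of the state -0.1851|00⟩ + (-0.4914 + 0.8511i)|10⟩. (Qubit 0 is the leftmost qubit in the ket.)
-0.1309|00⟩ - 0.1309|01⟩ + (-0.3475 + 0.6018i)|10⟩ + (-0.3475 + 0.6018i)|11⟩

H on qubit 1 mixes each pair of kets that differ only in qubit 1: amplitudes (a, b) of (|…0…⟩, |…1…⟩) become ((a + b)/√2, (a − b)/√2). Kets absent from the input have amplitude 0.
(|00⟩, |01⟩): (a, b) = (-0.1851, 0) → (-0.1309, -0.1309)
(|10⟩, |11⟩): (a, b) = ((-0.4914 + 0.8511i), 0) → ((-0.3475 + 0.6018i), (-0.3475 + 0.6018i))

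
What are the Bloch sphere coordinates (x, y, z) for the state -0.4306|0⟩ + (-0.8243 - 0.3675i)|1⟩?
(0.7099, 0.3165, -0.6291)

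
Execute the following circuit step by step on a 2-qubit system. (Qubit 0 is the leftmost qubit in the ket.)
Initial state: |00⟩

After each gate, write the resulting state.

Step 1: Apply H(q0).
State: 1/√2|00⟩ + 1/√2|10⟩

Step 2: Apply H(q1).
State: 1/2|00⟩ + 1/2|01⟩ + 1/2|10⟩ + 1/2|11⟩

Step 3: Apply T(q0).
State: 1/2|00⟩ + 1/2|01⟩ + (1/√8 + (1/√8)i)|10⟩ + (1/√8 + (1/√8)i)|11⟩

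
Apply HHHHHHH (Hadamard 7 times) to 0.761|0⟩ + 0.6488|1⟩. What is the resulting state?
0.9969|0⟩ + 0.07934|1⟩

H² = I, so H^7 = H: a single Hadamard. With (a, b) = (0.761, 0.6488), H gives ((a + b)/√2, (a − b)/√2) = (0.9969, 0.07934).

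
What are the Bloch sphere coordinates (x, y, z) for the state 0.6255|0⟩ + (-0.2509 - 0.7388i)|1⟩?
(-0.3139, -0.9242, -0.2175)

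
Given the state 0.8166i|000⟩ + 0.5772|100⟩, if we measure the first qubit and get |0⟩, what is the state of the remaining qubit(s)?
i|00⟩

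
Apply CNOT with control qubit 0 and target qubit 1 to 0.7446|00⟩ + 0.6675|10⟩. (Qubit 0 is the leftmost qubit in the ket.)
0.7446|00⟩ + 0.6675|11⟩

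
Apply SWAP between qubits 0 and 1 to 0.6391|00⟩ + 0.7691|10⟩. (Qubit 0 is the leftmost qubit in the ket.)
0.6391|00⟩ + 0.7691|01⟩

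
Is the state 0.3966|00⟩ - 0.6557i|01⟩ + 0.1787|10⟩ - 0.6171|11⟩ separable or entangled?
Entangled

Writing the state as a|00⟩ + b|01⟩ + c|10⟩ + d|11⟩, it is a product state iff ad − bc = 0.
Here (a, b, c, d) = (0.3966, -0.6557i, 0.1787, -0.6171): ad − bc = (0.3966)(-0.6171) − (-0.6557i)(0.1787) = (-0.2447 + 0.1172i) ≠ 0, so the state is entangled.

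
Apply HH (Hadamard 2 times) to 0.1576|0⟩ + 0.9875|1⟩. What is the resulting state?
0.1576|0⟩ + 0.9875|1⟩

H² = I, so an even number of Hadamards cancels: H^2 = I and the state is unchanged.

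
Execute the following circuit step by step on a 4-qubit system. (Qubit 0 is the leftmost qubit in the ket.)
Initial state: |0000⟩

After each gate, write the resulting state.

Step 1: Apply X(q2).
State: |0010⟩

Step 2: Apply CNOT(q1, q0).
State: |0010⟩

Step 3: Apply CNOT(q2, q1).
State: |0110⟩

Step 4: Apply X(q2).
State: |0100⟩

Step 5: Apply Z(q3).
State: |0100⟩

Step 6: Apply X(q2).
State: |0110⟩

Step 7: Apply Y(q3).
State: i|0111⟩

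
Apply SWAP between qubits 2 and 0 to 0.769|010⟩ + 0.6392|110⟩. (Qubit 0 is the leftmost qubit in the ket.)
0.769|010⟩ + 0.6392|011⟩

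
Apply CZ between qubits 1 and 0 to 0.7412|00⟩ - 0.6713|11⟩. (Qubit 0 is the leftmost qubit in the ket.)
0.7412|00⟩ + 0.6713|11⟩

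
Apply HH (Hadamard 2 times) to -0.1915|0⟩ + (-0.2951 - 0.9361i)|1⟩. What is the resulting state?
-0.1915|0⟩ + (-0.2951 - 0.9361i)|1⟩

H² = I, so an even number of Hadamards cancels: H^2 = I and the state is unchanged.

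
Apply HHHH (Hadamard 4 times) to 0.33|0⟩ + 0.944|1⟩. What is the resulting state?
0.33|0⟩ + 0.944|1⟩

H² = I, so an even number of Hadamards cancels: H^4 = I and the state is unchanged.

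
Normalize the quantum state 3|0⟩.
|0⟩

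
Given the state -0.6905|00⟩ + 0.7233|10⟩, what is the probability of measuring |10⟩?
0.5232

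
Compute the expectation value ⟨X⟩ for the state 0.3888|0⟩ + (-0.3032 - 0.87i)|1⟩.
-0.2358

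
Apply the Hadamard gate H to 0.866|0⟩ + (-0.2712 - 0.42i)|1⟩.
(0.4206 - 0.297i)|0⟩ + (0.8041 + 0.297i)|1⟩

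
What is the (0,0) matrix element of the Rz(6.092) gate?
(-0.9954 - 0.09545i)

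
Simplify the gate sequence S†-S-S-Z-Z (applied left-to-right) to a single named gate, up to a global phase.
S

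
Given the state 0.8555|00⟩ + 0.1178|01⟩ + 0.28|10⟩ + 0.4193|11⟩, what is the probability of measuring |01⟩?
0.01388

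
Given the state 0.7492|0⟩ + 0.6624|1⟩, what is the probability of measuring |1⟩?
0.4388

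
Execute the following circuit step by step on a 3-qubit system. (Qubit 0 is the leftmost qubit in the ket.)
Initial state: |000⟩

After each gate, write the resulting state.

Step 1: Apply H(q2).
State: 1/√2|000⟩ + 1/√2|001⟩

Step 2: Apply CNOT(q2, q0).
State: 1/√2|000⟩ + 1/√2|101⟩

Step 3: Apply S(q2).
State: 1/√2|000⟩ + (1/√2)i|101⟩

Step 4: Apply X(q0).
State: (1/√2)i|001⟩ + 1/√2|100⟩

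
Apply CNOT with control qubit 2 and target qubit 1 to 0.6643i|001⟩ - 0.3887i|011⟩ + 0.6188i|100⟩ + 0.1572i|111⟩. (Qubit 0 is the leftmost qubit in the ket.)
-0.3887i|001⟩ + 0.6643i|011⟩ + 0.6188i|100⟩ + 0.1572i|101⟩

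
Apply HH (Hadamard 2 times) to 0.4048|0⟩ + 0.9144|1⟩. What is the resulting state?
0.4048|0⟩ + 0.9144|1⟩

H² = I, so an even number of Hadamards cancels: H^2 = I and the state is unchanged.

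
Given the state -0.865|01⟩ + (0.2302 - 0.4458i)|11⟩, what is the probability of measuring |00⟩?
0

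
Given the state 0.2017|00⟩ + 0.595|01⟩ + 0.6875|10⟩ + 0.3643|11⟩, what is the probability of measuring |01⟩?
0.354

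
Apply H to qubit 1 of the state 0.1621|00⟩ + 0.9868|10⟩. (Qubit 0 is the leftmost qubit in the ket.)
0.1146|00⟩ + 0.1146|01⟩ + 0.6978|10⟩ + 0.6978|11⟩

H on qubit 1 mixes each pair of kets that differ only in qubit 1: amplitudes (a, b) of (|…0…⟩, |…1…⟩) become ((a + b)/√2, (a − b)/√2). Kets absent from the input have amplitude 0.
(|00⟩, |01⟩): (a, b) = (0.1621, 0) → (0.1146, 0.1146)
(|10⟩, |11⟩): (a, b) = (0.9868, 0) → (0.6978, 0.6978)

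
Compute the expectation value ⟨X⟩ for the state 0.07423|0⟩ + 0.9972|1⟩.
0.148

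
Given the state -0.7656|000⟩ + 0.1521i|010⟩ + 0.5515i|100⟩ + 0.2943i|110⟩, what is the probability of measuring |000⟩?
0.5861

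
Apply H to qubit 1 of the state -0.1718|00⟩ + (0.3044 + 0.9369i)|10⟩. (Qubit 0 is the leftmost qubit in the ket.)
-0.1215|00⟩ - 0.1215|01⟩ + (0.2152 + 0.6625i)|10⟩ + (0.2152 + 0.6625i)|11⟩

H on qubit 1 mixes each pair of kets that differ only in qubit 1: amplitudes (a, b) of (|…0…⟩, |…1…⟩) become ((a + b)/√2, (a − b)/√2). Kets absent from the input have amplitude 0.
(|00⟩, |01⟩): (a, b) = (-0.1718, 0) → (-0.1215, -0.1215)
(|10⟩, |11⟩): (a, b) = ((0.3044 + 0.9369i), 0) → ((0.2152 + 0.6625i), (0.2152 + 0.6625i))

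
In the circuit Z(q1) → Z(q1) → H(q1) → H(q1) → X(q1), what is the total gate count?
5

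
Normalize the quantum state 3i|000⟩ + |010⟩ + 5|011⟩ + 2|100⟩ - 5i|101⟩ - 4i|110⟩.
0.3354i|000⟩ + 0.1118|010⟩ + 0.559|011⟩ + 0.2236|100⟩ - 0.559i|101⟩ - (1/√5)i|110⟩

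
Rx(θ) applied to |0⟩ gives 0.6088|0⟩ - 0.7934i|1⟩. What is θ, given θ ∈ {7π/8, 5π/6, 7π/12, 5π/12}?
7π/12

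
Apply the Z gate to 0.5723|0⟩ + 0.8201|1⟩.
0.5723|0⟩ - 0.8201|1⟩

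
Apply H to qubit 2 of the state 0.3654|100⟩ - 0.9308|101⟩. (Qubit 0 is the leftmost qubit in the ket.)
-0.3998|100⟩ + 0.9166|101⟩

H on qubit 2 mixes each pair of kets that differ only in qubit 2: amplitudes (a, b) of (|…0…⟩, |…1…⟩) become ((a + b)/√2, (a − b)/√2). Kets absent from the input have amplitude 0.
(|100⟩, |101⟩): (a, b) = (0.3654, -0.9308) → (-0.3998, 0.9166)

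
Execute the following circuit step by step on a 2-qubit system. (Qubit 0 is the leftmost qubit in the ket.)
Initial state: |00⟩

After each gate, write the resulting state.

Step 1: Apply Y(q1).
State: i|01⟩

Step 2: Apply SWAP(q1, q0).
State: i|10⟩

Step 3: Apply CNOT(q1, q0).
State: i|10⟩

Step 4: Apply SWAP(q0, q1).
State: i|01⟩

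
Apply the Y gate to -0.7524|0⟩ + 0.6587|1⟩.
-0.6587i|0⟩ - 0.7524i|1⟩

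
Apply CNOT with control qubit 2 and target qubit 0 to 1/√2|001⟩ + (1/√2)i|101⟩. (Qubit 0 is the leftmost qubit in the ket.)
(1/√2)i|001⟩ + 1/√2|101⟩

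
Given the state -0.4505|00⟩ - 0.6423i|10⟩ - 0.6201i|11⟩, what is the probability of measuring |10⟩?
0.4125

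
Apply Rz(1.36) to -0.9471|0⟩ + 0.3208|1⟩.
(-0.7364 + 0.5955i)|0⟩ + (0.2494 + 0.2017i)|1⟩

Rz(1.36) = [[e^(−iθ/2), 0], [0, e^(iθ/2)]] with e^(±iθ/2) = cos(θ/2) ± i·sin(θ/2); θ = 1.36, cos(θ/2) ≈ 0.777573, sin(θ/2) ≈ 0.628793.
With a = amp(|0⟩) = -0.9471 and b = amp(|1⟩) = 0.3208:
new amp(|0⟩) = (0.777573 - 0.628793i)·a = (-0.7364 + 0.5955i)
new amp(|1⟩) = (0.777573 + 0.628793i)·b = (0.2494 + 0.2017i)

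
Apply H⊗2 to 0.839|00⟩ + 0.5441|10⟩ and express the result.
0.6916|00⟩ + 0.6916|01⟩ + 0.1475|10⟩ + 0.1475|11⟩

H⊗2 gives amp(|y⟩) = (1/2) Σ_x (−1)^(x·y) amp(|x⟩), where x·y is the number of positions in which both x and y have a 1.
|00⟩: (0.839 + 0.5441)/2 = 0.6916
|01⟩: (0.839 + 0.5441)/2 = 0.6916
|10⟩: (0.839 - 0.5441)/2 = 0.1475
|11⟩: (0.839 - 0.5441)/2 = 0.1475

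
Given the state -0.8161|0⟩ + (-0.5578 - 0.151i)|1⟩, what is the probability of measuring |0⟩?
0.666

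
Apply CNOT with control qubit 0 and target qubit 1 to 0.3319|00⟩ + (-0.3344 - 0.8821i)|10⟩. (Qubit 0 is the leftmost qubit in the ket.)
0.3319|00⟩ + (-0.3344 - 0.8821i)|11⟩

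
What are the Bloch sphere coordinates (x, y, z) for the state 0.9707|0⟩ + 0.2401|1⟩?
(0.4661, 0, 0.8846)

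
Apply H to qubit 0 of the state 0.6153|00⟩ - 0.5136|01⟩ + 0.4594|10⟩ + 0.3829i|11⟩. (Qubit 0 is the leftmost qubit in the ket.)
0.7599|00⟩ + (-0.3632 + 0.2708i)|01⟩ + 0.1102|10⟩ + (-0.3632 - 0.2708i)|11⟩

H on qubit 0 mixes each pair of kets that differ only in qubit 0: amplitudes (a, b) of (|…0…⟩, |…1…⟩) become ((a + b)/√2, (a − b)/√2). Kets absent from the input have amplitude 0.
(|00⟩, |10⟩): (a, b) = (0.6153, 0.4594) → (0.7599, 0.1102)
(|01⟩, |11⟩): (a, b) = (-0.5136, 0.3829i) → ((-0.3632 + 0.2708i), (-0.3632 - 0.2708i))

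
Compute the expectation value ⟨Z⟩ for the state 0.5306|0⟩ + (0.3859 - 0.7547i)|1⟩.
-0.437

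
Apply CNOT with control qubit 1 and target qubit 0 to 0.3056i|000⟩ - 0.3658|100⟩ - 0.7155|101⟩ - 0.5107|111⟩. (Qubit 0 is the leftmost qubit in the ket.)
0.3056i|000⟩ - 0.5107|011⟩ - 0.3658|100⟩ - 0.7155|101⟩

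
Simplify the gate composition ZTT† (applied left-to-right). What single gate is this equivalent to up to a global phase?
Z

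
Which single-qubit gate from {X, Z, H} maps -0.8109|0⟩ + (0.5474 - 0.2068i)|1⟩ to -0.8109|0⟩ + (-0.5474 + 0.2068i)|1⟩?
Z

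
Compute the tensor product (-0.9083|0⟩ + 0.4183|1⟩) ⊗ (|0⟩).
-0.9083|00⟩ + 0.4183|10⟩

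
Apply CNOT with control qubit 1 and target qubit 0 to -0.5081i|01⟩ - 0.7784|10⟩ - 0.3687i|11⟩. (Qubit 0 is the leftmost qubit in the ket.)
-0.3687i|01⟩ - 0.7784|10⟩ - 0.5081i|11⟩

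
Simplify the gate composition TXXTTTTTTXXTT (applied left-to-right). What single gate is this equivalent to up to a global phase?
T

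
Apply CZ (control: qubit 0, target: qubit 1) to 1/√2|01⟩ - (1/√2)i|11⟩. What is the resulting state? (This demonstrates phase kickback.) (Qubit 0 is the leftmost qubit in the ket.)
1/√2|01⟩ + (1/√2)i|11⟩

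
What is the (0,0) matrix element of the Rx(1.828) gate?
0.6106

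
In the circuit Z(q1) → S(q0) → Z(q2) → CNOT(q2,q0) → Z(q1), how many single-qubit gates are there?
4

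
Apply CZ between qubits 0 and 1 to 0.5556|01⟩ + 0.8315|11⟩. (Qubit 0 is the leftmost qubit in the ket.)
0.5556|01⟩ - 0.8315|11⟩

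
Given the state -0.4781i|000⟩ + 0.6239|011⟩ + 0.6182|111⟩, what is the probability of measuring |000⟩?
0.2286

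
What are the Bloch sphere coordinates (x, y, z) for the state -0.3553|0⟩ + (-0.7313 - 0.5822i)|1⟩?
(0.5197, 0.4137, -0.7475)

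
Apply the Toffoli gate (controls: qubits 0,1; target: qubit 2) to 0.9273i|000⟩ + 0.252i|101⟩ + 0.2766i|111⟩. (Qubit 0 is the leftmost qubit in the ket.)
0.9273i|000⟩ + 0.252i|101⟩ + 0.2766i|110⟩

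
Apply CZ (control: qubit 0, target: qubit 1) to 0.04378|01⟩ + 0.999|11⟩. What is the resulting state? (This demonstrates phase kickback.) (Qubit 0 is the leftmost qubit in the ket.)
0.04378|01⟩ - 0.999|11⟩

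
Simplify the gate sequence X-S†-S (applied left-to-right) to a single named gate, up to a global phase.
X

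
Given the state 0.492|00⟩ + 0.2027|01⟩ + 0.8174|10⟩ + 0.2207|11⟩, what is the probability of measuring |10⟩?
0.6681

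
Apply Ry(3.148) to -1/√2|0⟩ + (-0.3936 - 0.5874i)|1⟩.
(0.3959 + 0.5874i)|0⟩ + (-0.7058 + 0.001882i)|1⟩

Ry(3.148) = [[cos(θ/2), −sin(θ/2)], [sin(θ/2), cos(θ/2)]]; θ = 3.148, cos(θ/2) ≈ -0.00320367, sin(θ/2) ≈ 0.999995.
With a = amp(|0⟩) = -1/√2 and b = amp(|1⟩) = (-0.3936 - 0.5874i):
new amp(|0⟩) = (-0.00320367)·a + (-0.999995)·b = (0.3959 + 0.5874i)
new amp(|1⟩) = (0.999995)·a + (-0.00320367)·b = (-0.7058 + 0.001882i)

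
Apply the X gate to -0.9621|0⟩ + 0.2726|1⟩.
0.2726|0⟩ - 0.9621|1⟩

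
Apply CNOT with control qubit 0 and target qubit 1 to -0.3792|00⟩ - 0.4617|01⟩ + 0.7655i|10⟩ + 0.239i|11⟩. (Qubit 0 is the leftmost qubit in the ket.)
-0.3792|00⟩ - 0.4617|01⟩ + 0.239i|10⟩ + 0.7655i|11⟩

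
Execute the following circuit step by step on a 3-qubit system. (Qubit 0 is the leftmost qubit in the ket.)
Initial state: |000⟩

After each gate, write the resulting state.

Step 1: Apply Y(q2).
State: i|001⟩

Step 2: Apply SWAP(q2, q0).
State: i|100⟩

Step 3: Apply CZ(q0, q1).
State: i|100⟩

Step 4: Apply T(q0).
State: (-1/√2 + (1/√2)i)|100⟩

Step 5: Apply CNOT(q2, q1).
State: (-1/√2 + (1/√2)i)|100⟩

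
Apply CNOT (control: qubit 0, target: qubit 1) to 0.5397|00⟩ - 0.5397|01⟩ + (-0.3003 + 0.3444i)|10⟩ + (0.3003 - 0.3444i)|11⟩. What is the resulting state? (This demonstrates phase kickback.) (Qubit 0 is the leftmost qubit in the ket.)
0.5397|00⟩ - 0.5397|01⟩ + (0.3003 - 0.3444i)|10⟩ + (-0.3003 + 0.3444i)|11⟩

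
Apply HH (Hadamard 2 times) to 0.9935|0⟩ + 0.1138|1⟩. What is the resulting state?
0.9935|0⟩ + 0.1138|1⟩

H² = I, so an even number of Hadamards cancels: H^2 = I and the state is unchanged.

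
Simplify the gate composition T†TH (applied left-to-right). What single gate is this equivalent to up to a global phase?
H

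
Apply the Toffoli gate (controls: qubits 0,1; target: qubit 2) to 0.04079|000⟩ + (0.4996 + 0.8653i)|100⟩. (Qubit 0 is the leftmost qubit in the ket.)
0.04079|000⟩ + (0.4996 + 0.8653i)|100⟩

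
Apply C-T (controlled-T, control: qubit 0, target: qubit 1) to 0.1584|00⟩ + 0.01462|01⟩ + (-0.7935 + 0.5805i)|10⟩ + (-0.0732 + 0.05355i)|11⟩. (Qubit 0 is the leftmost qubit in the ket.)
0.1584|00⟩ + 0.01462|01⟩ + (-0.7935 + 0.5805i)|10⟩ + (-0.08963 - 0.01389i)|11⟩

C-T leaves the control-|0⟩ kets |00⟩, |01⟩ unchanged and applies T to qubit 1 on the control-|1⟩ pair (|10⟩, |11⟩).
T = [[1, 0], [0, (1/√2 + (1/√2)i)]].
With a = amp(|10⟩) = (-0.7935 + 0.5805i) and b = amp(|11⟩) = (-0.0732 + 0.05355i):
new amp(|10⟩) = (1)·a = (-0.7935 + 0.5805i)
new amp(|11⟩) = (1/√2 + (1/√2)i)·b = (-0.08963 - 0.01389i)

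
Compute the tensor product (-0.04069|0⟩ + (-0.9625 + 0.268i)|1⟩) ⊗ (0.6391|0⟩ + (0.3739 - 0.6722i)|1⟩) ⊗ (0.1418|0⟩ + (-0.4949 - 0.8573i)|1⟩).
-0.003688|000⟩ + (0.01287 + 0.02229i)|001⟩ + (-0.002157 + 0.003878i)|010⟩ + (0.03098 - 0.0004935i)|011⟩ + (-0.08723 + 0.02429i)|100⟩ + (0.4513 + 0.4426i)|101⟩ + (-0.02549 + 0.106i)|110⟩ + (0.7295 - 0.2157i)|111⟩

amp(|b₁b₂…⟩) = product of the factor amplitudes for bits b₁, b₂, …; only kets whose every factor amplitude is nonzero survive.
|000⟩: (-0.04069)(0.6391)(0.1418) = -0.003688
|001⟩: (-0.04069)(0.6391)(-0.4949 - 0.8573i) = (0.01287 + 0.02229i)
|010⟩: (-0.04069)(0.3739 - 0.6722i)(0.1418) = (-0.002157 + 0.003878i)
|011⟩: (-0.04069)(0.3739 - 0.6722i)(-0.4949 - 0.8573i) = (0.03098 - 0.0004935i)
|100⟩: (-0.9625 + 0.268i)(0.6391)(0.1418) = (-0.08723 + 0.02429i)
|101⟩: (-0.9625 + 0.268i)(0.6391)(-0.4949 - 0.8573i) = (0.4513 + 0.4426i)
|110⟩: (-0.9625 + 0.268i)(0.3739 - 0.6722i)(0.1418) = (-0.02549 + 0.106i)
|111⟩: (-0.9625 + 0.268i)(0.3739 - 0.6722i)(-0.4949 - 0.8573i) = (0.7295 - 0.2157i)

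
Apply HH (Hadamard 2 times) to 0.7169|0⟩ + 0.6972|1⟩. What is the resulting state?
0.7169|0⟩ + 0.6972|1⟩

H² = I, so an even number of Hadamards cancels: H^2 = I and the state is unchanged.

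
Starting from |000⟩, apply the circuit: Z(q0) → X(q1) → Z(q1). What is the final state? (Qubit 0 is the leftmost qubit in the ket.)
-|010⟩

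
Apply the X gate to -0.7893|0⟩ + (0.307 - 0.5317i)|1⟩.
(0.307 - 0.5317i)|0⟩ - 0.7893|1⟩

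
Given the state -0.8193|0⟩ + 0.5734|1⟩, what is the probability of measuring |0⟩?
0.6713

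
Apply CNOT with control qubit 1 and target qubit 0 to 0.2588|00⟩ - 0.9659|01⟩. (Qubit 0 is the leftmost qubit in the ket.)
0.2588|00⟩ - 0.9659|11⟩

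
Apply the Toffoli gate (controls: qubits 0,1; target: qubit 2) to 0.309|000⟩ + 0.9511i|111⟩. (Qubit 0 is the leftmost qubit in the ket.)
0.309|000⟩ + 0.9511i|110⟩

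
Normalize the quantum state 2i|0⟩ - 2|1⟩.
(1/√2)i|0⟩ - 1/√2|1⟩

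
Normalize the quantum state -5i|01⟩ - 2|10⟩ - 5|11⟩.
-0.6804i|01⟩ - 0.2722|10⟩ - 0.6804|11⟩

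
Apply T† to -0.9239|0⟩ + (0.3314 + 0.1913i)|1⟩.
-0.9239|0⟩ + (0.3696 - 0.09907i)|1⟩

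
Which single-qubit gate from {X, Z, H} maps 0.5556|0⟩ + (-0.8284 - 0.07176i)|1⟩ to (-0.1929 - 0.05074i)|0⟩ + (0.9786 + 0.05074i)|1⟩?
H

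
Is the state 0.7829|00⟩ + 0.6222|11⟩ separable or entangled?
Entangled

Writing the state as a|00⟩ + b|01⟩ + c|10⟩ + d|11⟩, it is a product state iff ad − bc = 0.
Here (a, b, c, d) = (0.7829, 0, 0, 0.6222): ad − bc = (0.7829)(0.6222) − (0)(0) = 0.4871 ≠ 0, so the state is entangled.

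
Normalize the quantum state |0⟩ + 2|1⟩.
1/√5|0⟩ + 0.8944|1⟩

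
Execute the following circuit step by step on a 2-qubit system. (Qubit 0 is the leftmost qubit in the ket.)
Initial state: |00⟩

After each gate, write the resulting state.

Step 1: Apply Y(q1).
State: i|01⟩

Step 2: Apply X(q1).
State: i|00⟩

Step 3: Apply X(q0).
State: i|10⟩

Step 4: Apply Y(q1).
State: -|11⟩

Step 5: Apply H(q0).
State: -1/√2|01⟩ + 1/√2|11⟩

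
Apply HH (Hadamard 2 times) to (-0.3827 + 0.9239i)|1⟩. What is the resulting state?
(-0.3827 + 0.9239i)|1⟩

H² = I, so an even number of Hadamards cancels: H^2 = I and the state is unchanged.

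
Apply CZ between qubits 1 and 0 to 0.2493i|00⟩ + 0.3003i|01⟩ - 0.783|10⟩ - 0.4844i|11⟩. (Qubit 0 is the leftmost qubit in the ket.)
0.2493i|00⟩ + 0.3003i|01⟩ - 0.783|10⟩ + 0.4844i|11⟩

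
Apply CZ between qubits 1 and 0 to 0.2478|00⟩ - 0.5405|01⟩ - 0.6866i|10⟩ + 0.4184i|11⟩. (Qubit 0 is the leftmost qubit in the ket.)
0.2478|00⟩ - 0.5405|01⟩ - 0.6866i|10⟩ - 0.4184i|11⟩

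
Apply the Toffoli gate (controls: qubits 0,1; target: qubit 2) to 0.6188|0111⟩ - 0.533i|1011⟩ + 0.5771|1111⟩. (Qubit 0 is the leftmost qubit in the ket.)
0.6188|0111⟩ - 0.533i|1011⟩ + 0.5771|1101⟩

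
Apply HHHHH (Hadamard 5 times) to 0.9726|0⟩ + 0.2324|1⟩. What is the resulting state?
0.8521|0⟩ + 0.5234|1⟩

H² = I, so H^5 = H: a single Hadamard. With (a, b) = (0.9726, 0.2324), H gives ((a + b)/√2, (a − b)/√2) = (0.8521, 0.5234).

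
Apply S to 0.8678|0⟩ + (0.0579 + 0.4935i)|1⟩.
0.8678|0⟩ + (-0.4935 + 0.0579i)|1⟩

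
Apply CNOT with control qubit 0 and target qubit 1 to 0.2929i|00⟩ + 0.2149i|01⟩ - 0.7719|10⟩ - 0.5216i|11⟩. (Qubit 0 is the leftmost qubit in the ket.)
0.2929i|00⟩ + 0.2149i|01⟩ - 0.5216i|10⟩ - 0.7719|11⟩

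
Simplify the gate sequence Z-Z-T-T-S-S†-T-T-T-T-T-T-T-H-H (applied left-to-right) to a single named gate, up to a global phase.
T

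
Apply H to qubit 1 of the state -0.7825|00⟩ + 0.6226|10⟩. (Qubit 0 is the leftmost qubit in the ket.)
-0.5533|00⟩ - 0.5533|01⟩ + 0.4402|10⟩ + 0.4402|11⟩

H on qubit 1 mixes each pair of kets that differ only in qubit 1: amplitudes (a, b) of (|…0…⟩, |…1…⟩) become ((a + b)/√2, (a − b)/√2). Kets absent from the input have amplitude 0.
(|00⟩, |01⟩): (a, b) = (-0.7825, 0) → (-0.5533, -0.5533)
(|10⟩, |11⟩): (a, b) = (0.6226, 0) → (0.4402, 0.4402)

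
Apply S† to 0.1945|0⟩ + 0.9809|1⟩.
0.1945|0⟩ - 0.9809i|1⟩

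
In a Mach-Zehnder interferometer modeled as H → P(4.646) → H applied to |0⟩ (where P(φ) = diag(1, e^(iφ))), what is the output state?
(0.4668 - 0.4989i)|0⟩ + (0.5332 + 0.4989i)|1⟩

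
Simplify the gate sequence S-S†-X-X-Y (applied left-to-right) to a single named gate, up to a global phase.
Y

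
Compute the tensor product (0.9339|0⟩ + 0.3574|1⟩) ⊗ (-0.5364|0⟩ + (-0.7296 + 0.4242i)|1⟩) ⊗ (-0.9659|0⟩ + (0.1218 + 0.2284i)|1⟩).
0.4839|000⟩ + (-0.06101 - 0.1144i)|001⟩ + (0.6581 - 0.3827i)|010⟩ + (-0.1735 - 0.1074i)|011⟩ + 0.1852|100⟩ + (-0.02335 - 0.04379i)|101⟩ + (0.2519 - 0.1464i)|110⟩ + (-0.06639 - 0.04109i)|111⟩

amp(|b₁b₂…⟩) = product of the factor amplitudes for bits b₁, b₂, …; only kets whose every factor amplitude is nonzero survive.
|000⟩: (0.9339)(-0.5364)(-0.9659) = 0.4839
|001⟩: (0.9339)(-0.5364)(0.1218 + 0.2284i) = (-0.06101 - 0.1144i)
|010⟩: (0.9339)(-0.7296 + 0.4242i)(-0.9659) = (0.6581 - 0.3827i)
|011⟩: (0.9339)(-0.7296 + 0.4242i)(0.1218 + 0.2284i) = (-0.1735 - 0.1074i)
|100⟩: (0.3574)(-0.5364)(-0.9659) = 0.1852
|101⟩: (0.3574)(-0.5364)(0.1218 + 0.2284i) = (-0.02335 - 0.04379i)
|110⟩: (0.3574)(-0.7296 + 0.4242i)(-0.9659) = (0.2519 - 0.1464i)
|111⟩: (0.3574)(-0.7296 + 0.4242i)(0.1218 + 0.2284i) = (-0.06639 - 0.04109i)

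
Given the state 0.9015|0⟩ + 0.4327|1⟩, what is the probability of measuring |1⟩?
0.1872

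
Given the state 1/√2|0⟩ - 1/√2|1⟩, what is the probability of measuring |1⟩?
1/2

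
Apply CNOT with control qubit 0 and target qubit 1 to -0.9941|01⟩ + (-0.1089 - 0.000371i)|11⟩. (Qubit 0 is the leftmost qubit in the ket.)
-0.9941|01⟩ + (-0.1089 - 0.000371i)|10⟩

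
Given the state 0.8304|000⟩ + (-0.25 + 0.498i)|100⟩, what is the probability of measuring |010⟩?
0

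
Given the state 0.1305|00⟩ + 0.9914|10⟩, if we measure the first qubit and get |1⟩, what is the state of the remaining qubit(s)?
|0⟩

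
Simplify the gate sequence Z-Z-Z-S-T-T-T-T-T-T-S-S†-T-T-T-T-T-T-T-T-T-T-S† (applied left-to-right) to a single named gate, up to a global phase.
Z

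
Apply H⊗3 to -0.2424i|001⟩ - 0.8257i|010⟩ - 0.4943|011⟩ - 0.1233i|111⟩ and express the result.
(-0.1748 - 0.4212i)|000⟩ + (0.1748 - 0.1626i)|001⟩ + (0.1748 + 0.2498i)|010⟩ + (-0.1748 + 0.334i)|011⟩ + (-0.1748 - 0.334i)|100⟩ + (0.1748 - 0.2498i)|101⟩ + (0.1748 + 0.1626i)|110⟩ + (-0.1748 + 0.4212i)|111⟩

H⊗3 gives amp(|y⟩) = (1/2√2) Σ_x (−1)^(x·y) amp(|x⟩), where x·y is the number of positions in which both x and y have a 1.
|000⟩: (-0.2424i - 0.8257i - 0.4943 - 0.1233i)/(2√2) = (-0.1748 - 0.4212i)
|001⟩: (0.2424i - 0.8257i + 0.4943 + 0.1233i)/(2√2) = (0.1748 - 0.1626i)
|010⟩: (-0.2424i + 0.8257i + 0.4943 + 0.1233i)/(2√2) = (0.1748 + 0.2498i)
|011⟩: (0.2424i + 0.8257i - 0.4943 - 0.1233i)/(2√2) = (-0.1748 + 0.334i)
|100⟩: (-0.2424i - 0.8257i - 0.4943 + 0.1233i)/(2√2) = (-0.1748 - 0.334i)
|101⟩: (0.2424i - 0.8257i + 0.4943 - 0.1233i)/(2√2) = (0.1748 - 0.2498i)
|110⟩: (-0.2424i + 0.8257i + 0.4943 - 0.1233i)/(2√2) = (0.1748 + 0.1626i)
|111⟩: (0.2424i + 0.8257i - 0.4943 + 0.1233i)/(2√2) = (-0.1748 + 0.4212i)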